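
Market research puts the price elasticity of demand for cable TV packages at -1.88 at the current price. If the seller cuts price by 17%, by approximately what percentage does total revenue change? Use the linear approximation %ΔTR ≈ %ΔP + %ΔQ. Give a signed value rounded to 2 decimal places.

+14.96%

%ΔQ ≈ Ed × %ΔP = (-1.88) × (-17%) = +31.9600%
%ΔTR ≈ %ΔP + %ΔQ = (-17%) + (+31.9600%) = +14.9600%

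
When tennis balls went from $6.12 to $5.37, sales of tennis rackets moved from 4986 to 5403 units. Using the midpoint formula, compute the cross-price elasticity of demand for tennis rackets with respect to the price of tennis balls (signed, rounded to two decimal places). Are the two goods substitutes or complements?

%ΔQ_{tennis rackets} = (5403 − 4986)/avg = 417/5194.5 = 0.080277…
%ΔP_{tennis balls} = (5.37 − 6.12)/avg = -0.75/5.745 = -0.130548…
E_cross = (417/5194.5) / (-0.75/5.745) = -0.6149…
E_cross < 0 ⇒ the goods are complements.

-0.61; complements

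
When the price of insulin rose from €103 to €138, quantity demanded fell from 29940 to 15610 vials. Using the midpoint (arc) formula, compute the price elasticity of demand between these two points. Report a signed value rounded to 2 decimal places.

%ΔQ = (15610 − 29940) / [(29940 + 15610)/2] = -14330/22775 = -0.629198…
%ΔP = (138 − 103) / [(103 + 138)/2] = 35/120.5 = 0.290456…
Arc Ed = %ΔQ / %ΔP = (-14330/22775) / (35/120.5) = -2.1662…

-2.17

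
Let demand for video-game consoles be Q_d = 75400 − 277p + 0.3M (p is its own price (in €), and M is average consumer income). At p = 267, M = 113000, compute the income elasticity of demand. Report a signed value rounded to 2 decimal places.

At the given values, Q_d = 75400 − 277(267) + 0.3(113000) = 35341.
∂Q_d/∂M = 0.3.
E = (0.3) × (113000/35341) = 0.9592…

0.96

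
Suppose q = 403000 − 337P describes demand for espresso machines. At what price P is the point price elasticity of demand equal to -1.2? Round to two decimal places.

652.28

Ed = −337P/(403000 − 337P). Set this equal to -1.2:
337P = 1.2·(403000 − 337P) ⇒ 337P(1 + 1.2) = 1.2·403000
P = 1.2·403000 / (337·2.2) = 652.2794…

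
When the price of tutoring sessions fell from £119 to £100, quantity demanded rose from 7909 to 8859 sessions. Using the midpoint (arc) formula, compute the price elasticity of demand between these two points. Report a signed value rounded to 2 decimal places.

-0.65

%ΔQ = (8859 − 7909) / [(7909 + 8859)/2] = 950/8384 = 0.113311…
%ΔP = (100 − 119) / [(119 + 100)/2] = -19/109.5 = -0.173515…
Arc Ed = %ΔQ / %ΔP = (950/8384) / (-19/109.5) = -0.6530…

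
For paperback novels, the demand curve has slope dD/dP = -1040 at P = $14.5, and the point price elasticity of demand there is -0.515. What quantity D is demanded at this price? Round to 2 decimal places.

29281.55

Ed = (dD/dP)·(P/D) ⇒ D = (dD/dP)·P/Ed = (-1040)·14.5/(-0.515) = 29281.5533…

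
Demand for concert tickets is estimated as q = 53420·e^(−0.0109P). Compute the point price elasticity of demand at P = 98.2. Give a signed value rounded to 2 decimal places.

-1.07

dq/dP = −0.0109·q = -199.65. At P = 98.2, q = 18316.6.
Ed = (dq/dP)·(P/q) = (-199.65) × (98.2/18316.6) = -1.0703…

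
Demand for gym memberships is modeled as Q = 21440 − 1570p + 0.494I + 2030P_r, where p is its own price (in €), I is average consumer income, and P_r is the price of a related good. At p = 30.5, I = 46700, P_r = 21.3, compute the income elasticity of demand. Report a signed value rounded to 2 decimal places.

0.58

At the given values, Q = 21440 − 1570(30.5) + 0.494(46700) + 2030(21.3) = 39863.8.
∂Q/∂I = 0.494.
E = (0.494) × (46700/39863.8) = 0.5787…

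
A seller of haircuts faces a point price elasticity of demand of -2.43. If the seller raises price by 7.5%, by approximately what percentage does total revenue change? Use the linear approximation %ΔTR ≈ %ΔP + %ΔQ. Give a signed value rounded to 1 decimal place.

%ΔQ ≈ Ed × %ΔP = (-2.43) × (+7.5%) = -18.2250%
%ΔTR ≈ %ΔP + %ΔQ = (+7.5%) + (-18.2250%) = -10.7250%

-10.7%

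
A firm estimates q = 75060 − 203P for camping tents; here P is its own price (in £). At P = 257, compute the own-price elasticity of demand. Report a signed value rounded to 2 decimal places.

-2.28

At the given values, q = 75060 − 203(257) = 22889.
∂q/∂P = −203.
E = (-203) × (257/22889) = -2.2793…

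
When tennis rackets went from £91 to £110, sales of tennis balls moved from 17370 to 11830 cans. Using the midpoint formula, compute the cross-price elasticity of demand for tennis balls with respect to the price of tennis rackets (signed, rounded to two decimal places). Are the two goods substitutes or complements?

-2.01; complements

%ΔQ_{tennis balls} = (11830 − 17370)/avg = -5540/14600 = -0.379452…
%ΔP_{tennis rackets} = (110 − 91)/avg = 19/100.5 = 0.189054…
E_cross = (-5540/14600) / (19/100.5) = -2.0071…
E_cross < 0 ⇒ the goods are complements.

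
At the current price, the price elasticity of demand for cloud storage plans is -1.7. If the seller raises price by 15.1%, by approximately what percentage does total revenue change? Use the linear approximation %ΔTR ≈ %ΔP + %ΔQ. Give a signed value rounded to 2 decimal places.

%ΔQ ≈ Ed × %ΔP = (-1.7) × (+15.1%) = -25.6700%
%ΔTR ≈ %ΔP + %ΔQ = (+15.1%) + (-25.6700%) = -10.5700%

-10.57%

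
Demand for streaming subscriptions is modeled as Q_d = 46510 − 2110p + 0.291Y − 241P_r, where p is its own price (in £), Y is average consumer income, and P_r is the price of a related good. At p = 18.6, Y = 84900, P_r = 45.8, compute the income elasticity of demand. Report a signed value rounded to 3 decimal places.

At the given values, Q_d = 46510 − 2110(18.6) + 0.291(84900) − 241(45.8) = 20932.1.
∂Q_d/∂Y = 0.291.
E = (0.291) × (84900/20932.1) = 1.18028…

1.180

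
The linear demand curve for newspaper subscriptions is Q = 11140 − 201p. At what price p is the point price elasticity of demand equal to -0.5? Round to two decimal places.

18.47

Ed = −201p/(11140 − 201p). Set this equal to -0.5:
201p = 0.5·(11140 − 201p) ⇒ 201p(1 + 0.5) = 0.5·11140
p = 0.5·11140 / (201·1.5) = 18.4742…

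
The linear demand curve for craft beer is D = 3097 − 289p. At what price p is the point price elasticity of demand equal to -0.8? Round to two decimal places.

4.76

Ed = −289p/(3097 − 289p). Set this equal to -0.8:
289p = 0.8·(3097 − 289p) ⇒ 289p(1 + 0.8) = 0.8·3097
p = 0.8·3097 / (289·1.8) = 4.7627…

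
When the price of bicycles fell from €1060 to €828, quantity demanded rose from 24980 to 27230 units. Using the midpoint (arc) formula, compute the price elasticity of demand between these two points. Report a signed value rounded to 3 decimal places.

-0.351

%ΔQ = (27230 − 24980) / [(24980 + 27230)/2] = 2250/26105 = 0.086190…
%ΔP = (828 − 1060) / [(1060 + 828)/2] = -232/944 = -0.245762…
Arc Ed = %ΔQ / %ΔP = (2250/26105) / (-232/944) = -0.35070…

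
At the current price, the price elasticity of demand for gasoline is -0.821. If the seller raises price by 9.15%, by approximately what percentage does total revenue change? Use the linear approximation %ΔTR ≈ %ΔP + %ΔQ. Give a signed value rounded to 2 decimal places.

%ΔQ ≈ Ed × %ΔP = (-0.821) × (+9.15%) = -7.5122%
%ΔTR ≈ %ΔP + %ΔQ = (+9.15%) + (-7.5122%) = +1.6379%

+1.64%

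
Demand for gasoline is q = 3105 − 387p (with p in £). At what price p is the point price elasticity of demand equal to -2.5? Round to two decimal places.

Ed = −387p/(3105 − 387p). Set this equal to -2.5:
387p = 2.5·(3105 − 387p) ⇒ 387p(1 + 2.5) = 2.5·3105
p = 2.5·3105 / (387·3.5) = 5.7308…

5.73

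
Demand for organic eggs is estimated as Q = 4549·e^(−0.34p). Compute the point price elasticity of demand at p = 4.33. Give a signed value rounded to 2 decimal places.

-1.47

dQ/dp = −0.34·Q = -354.835. At p = 4.33, Q = 1043.63.
Ed = (dQ/dp)·(p/Q) = (-354.835) × (4.33/1043.63) = -1.4722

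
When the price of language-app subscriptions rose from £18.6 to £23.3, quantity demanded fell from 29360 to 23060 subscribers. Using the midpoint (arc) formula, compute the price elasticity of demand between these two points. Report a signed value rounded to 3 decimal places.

-1.071

%ΔQ = (23060 − 29360) / [(29360 + 23060)/2] = -6300/26210 = -0.240366…
%ΔP = (23.3 − 18.6) / [(18.6 + 23.3)/2] = 4.7/20.95 = 0.224343…
Arc Ed = %ΔQ / %ΔP = (-6300/26210) / (4.7/20.95) = -1.07141…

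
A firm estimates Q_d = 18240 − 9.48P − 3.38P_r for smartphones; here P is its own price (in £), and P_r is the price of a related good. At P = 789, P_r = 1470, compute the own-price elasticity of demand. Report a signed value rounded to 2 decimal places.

At the given values, Q_d = 18240 − 9.48(789) − 3.38(1470) = 5791.68.
∂Q_d/∂P = −9.48.
E = (-9.48) × (789/5791.68) = -1.2914…

-1.29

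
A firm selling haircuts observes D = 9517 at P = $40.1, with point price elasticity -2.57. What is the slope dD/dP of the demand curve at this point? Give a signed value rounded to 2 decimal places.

-609.94

Ed = (dD/dP)·(P/D) ⇒ dD/dP = Ed·D/P = (-2.57)·9517/40.1 = -609.9423…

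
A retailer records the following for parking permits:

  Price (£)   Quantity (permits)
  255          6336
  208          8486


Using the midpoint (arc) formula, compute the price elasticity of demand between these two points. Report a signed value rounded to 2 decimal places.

%ΔQ = (8486 − 6336) / [(6336 + 8486)/2] = 2150/7411 = 0.290109…
%ΔP = (208 − 255) / [(255 + 208)/2] = -47/231.5 = -0.203023…
Arc Ed = %ΔQ / %ΔP = (2150/7411) / (-47/231.5) = -1.4289…

-1.43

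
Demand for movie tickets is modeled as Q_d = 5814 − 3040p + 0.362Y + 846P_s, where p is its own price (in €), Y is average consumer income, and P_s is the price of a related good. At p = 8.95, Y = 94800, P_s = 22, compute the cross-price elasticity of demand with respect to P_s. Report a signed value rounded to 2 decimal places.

At the given values, Q_d = 5814 − 3040(8.95) + 0.362(94800) + 846(22) = 31535.6.
∂Q_d/∂P_s = 846.
E = (846) × (22/31535.6) = 0.5901…

0.59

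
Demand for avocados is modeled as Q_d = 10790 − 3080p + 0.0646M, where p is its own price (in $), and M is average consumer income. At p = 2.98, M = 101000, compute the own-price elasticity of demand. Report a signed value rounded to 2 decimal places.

At the given values, Q_d = 10790 − 3080(2.98) + 0.0646(101000) = 8136.2.
∂Q_d/∂p = −3080.
E = (-3080) × (2.98/8136.2) = -1.1280…

-1.13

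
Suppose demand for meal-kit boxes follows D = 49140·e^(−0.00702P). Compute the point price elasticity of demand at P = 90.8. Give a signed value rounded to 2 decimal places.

dD/dP = −0.00702·D = -182.367. At P = 90.8, D = 25978.2.
Ed = (dD/dP)·(P/D) = (-182.367) × (90.8/25978.2) = -0.6374…

-0.64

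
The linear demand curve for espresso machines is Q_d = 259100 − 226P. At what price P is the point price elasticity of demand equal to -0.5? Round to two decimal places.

Ed = −226P/(259100 − 226P). Set this equal to -0.5:
226P = 0.5·(259100 − 226P) ⇒ 226P(1 + 0.5) = 0.5·259100
P = 0.5·259100 / (226·1.5) = 382.1533…

382.15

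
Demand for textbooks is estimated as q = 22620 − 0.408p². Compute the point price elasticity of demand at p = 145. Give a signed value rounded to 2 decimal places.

-1.22

dq/dp = −2·0.408·p = -118.32. At p = 145, q = 14041.8.
Ed = (dq/dp)·(p/q) = (-118.32) × (145/14041.8) = -1.2218…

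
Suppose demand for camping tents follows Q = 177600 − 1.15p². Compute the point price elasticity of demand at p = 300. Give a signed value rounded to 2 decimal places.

-2.79

dQ/dp = −2·1.15·p = -690. At p = 300, Q = 74100.
Ed = (dQ/dp)·(p/Q) = (-690) × (300/74100) = -2.7935…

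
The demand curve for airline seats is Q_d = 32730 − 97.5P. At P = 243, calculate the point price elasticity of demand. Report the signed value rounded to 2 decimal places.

dQ_d/dP = −97.5. At P = 243, Q_d = 32730 − 97.5(243) = 9037.5.
Ed = (dQ_d/dP)·(P/Q_d) = −97.5 × (243/9037.5) = -2.6215…

-2.62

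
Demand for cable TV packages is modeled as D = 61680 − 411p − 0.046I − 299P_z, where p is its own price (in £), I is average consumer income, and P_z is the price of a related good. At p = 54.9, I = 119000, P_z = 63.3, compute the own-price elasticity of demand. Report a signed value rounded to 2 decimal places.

At the given values, D = 61680 − 411(54.9) − 0.046(119000) − 299(63.3) = 14715.4.
∂D/∂p = −411.
E = (-411) × (54.9/14715.4) = -1.5333…

-1.53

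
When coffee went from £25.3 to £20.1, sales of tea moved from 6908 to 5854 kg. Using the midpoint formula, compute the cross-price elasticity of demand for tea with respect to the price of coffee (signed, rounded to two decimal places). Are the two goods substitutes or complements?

0.72; substitutes

%ΔQ_{tea} = (5854 − 6908)/avg = -1054/6381 = -0.165177…
%ΔP_{coffee} = (20.1 − 25.3)/avg = -5.2/22.7 = -0.229074…
E_cross = (-1054/6381) / (-5.2/22.7) = 0.7210…
E_cross > 0 ⇒ the goods are substitutes.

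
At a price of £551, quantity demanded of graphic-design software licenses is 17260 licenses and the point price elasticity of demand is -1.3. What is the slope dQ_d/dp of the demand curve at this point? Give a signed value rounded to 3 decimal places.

Ed = (dQ_d/dp)·(p/Q_d) ⇒ dQ_d/dp = Ed·Q_d/p = (-1.3)·17260/551 = -40.72232…

-40.722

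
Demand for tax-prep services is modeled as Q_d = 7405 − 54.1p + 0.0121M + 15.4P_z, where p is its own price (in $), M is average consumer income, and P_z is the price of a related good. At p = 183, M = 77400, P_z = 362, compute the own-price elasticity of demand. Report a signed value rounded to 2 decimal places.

At the given values, Q_d = 7405 − 54.1(183) + 0.0121(77400) + 15.4(362) = 4016.04.
∂Q_d/∂p = −54.1.
E = (-54.1) × (183/4016.04) = -2.4651…

-2.47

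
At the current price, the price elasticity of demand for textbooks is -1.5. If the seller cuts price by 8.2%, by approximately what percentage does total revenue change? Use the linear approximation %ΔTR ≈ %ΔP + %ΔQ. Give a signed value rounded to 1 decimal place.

+4.1%

%ΔQ ≈ Ed × %ΔP = (-1.5) × (-8.2%) = +12.3000%
%ΔTR ≈ %ΔP + %ΔQ = (-8.2%) + (+12.3000%) = +4.1000%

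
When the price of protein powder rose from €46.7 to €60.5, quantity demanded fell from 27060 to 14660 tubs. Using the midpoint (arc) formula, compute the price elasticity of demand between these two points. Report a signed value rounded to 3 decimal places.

%ΔQ = (14660 − 27060) / [(27060 + 14660)/2] = -12400/20860 = -0.594439…
%ΔP = (60.5 − 46.7) / [(46.7 + 60.5)/2] = 13.8/53.6 = 0.257462…
Arc Ed = %ΔQ / %ΔP = (-12400/20860) / (13.8/53.6) = -2.30883…

-2.309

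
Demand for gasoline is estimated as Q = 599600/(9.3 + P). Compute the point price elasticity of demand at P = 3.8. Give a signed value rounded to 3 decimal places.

-0.290

dQ/dP = −599600/(9.3 + P)² = -3493.97. At P = 3.8, Q = 45771.
Ed = (dQ/dP)·(P/Q) = (-3493.97) × (3.8/45771) = -0.29007…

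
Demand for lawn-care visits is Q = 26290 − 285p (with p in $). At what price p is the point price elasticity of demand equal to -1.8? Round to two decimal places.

Ed = −285p/(26290 − 285p). Set this equal to -1.8:
285p = 1.8·(26290 − 285p) ⇒ 285p(1 + 1.8) = 1.8·26290
p = 1.8·26290 / (285·2.8) = 59.3007…

59.30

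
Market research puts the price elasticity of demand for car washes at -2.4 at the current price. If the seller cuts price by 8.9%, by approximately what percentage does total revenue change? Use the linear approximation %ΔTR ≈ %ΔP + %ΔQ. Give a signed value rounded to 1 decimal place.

+12.5%

%ΔQ ≈ Ed × %ΔP = (-2.4) × (-8.9%) = +21.3600%
%ΔTR ≈ %ΔP + %ΔQ = (-8.9%) + (+21.3600%) = +12.4600%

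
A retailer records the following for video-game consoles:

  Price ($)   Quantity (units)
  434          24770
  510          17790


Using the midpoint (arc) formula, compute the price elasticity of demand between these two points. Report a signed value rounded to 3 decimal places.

%ΔQ = (17790 − 24770) / [(24770 + 17790)/2] = -6980/21280 = -0.328007…
%ΔP = (510 − 434) / [(434 + 510)/2] = 76/472 = 0.161016…
Arc Ed = %ΔQ / %ΔP = (-6980/21280) / (76/472) = -2.03709…

-2.037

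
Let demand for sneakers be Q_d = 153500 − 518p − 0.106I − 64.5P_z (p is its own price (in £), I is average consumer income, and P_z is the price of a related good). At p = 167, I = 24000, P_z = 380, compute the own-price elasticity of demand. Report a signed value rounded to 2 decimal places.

At the given values, Q_d = 153500 − 518(167) − 0.106(24000) − 64.5(380) = 39940.
∂Q_d/∂p = −518.
E = (-518) × (167/39940) = -2.1658…

-2.17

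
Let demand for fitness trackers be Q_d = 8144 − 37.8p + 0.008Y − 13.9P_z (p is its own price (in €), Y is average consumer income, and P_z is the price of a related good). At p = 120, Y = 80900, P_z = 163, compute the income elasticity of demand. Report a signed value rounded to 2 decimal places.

At the given values, Q_d = 8144 − 37.8(120) + 0.008(80900) − 13.9(163) = 1989.5.
∂Q_d/∂Y = 0.008.
E = (0.008) × (80900/1989.5) = 0.3253…

0.33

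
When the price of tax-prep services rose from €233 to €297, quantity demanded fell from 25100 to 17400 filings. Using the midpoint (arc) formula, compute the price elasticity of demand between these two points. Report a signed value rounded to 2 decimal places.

-1.50

%ΔQ = (17400 − 25100) / [(25100 + 17400)/2] = -7700/21250 = -0.362352…
%ΔP = (297 − 233) / [(233 + 297)/2] = 64/265 = 0.241509…
Arc Ed = %ΔQ / %ΔP = (-7700/21250) / (64/265) = -1.5003…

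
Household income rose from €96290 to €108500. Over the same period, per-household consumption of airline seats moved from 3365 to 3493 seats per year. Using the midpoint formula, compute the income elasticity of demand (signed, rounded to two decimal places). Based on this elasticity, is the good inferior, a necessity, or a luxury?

%ΔQ = (3493 − 3365)/[( 3365 + 3493)/2] = 128/3429 = 0.037328…
%ΔIncome = (108500 − 96290)/[( 96290 + 108500)/2] = 12210/102395 = 0.119244…
E_income = (128/3429) / (12210/102395) = 0.3130…
0 < E_income < 1 ⇒ normal good, necessity.

0.31; necessity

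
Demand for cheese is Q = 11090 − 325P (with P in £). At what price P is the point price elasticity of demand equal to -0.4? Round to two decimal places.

Ed = −325P/(11090 − 325P). Set this equal to -0.4:
325P = 0.4·(11090 − 325P) ⇒ 325P(1 + 0.4) = 0.4·11090
P = 0.4·11090 / (325·1.4) = 9.7494…

9.75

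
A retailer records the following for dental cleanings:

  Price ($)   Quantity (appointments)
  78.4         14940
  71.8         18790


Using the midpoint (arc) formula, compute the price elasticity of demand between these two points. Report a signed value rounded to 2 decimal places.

-2.60

%ΔQ = (18790 − 14940) / [(14940 + 18790)/2] = 3850/16865 = 0.228283…
%ΔP = (71.8 − 78.4) / [(78.4 + 71.8)/2] = -6.6/75.1 = -0.087882…
Arc Ed = %ΔQ / %ΔP = (3850/16865) / (-6.6/75.1) = -2.5975…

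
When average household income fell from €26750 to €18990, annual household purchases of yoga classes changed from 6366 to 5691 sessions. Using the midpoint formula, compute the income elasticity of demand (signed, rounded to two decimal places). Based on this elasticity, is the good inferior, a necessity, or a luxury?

%ΔQ = (5691 − 6366)/[( 6366 + 5691)/2] = -675/6028.5 = -0.111968…
%ΔIncome = (18990 − 26750)/[( 26750 + 18990)/2] = -7760/22870 = -0.339309…
E_income = (-675/6028.5) / (-7760/22870) = 0.3299…
0 < E_income < 1 ⇒ normal good, necessity.

0.33; necessity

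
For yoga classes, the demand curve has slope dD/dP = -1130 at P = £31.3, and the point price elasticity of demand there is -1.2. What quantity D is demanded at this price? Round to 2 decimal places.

29474.17

Ed = (dD/dP)·(P/D) ⇒ D = (dD/dP)·P/Ed = (-1130)·31.3/(-1.2) = 29474.1666…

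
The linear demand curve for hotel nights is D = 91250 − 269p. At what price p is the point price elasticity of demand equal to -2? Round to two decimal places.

226.15

Ed = −269p/(91250 − 269p). Set this equal to -2:
269p = 2·(91250 − 269p) ⇒ 269p(1 + 2) = 2·91250
p = 2·91250 / (269·3) = 226.1462…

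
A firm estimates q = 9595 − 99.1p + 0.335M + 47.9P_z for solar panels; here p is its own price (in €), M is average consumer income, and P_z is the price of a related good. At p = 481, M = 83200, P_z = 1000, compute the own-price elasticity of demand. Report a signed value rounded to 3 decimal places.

At the given values, q = 9595 − 99.1(481) + 0.335(83200) + 47.9(1000) = 37699.9.
∂q/∂p = −99.1.
E = (-99.1) × (481/37699.9) = -1.26438…

-1.264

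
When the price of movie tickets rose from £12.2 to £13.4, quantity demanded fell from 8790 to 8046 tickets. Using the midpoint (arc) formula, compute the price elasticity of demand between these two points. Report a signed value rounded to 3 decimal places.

%ΔQ = (8046 − 8790) / [(8790 + 8046)/2] = -744/8418 = -0.088382…
%ΔP = (13.4 − 12.2) / [(12.2 + 13.4)/2] = 1.2/12.8 = 0.09375
Arc Ed = %ΔQ / %ΔP = (-744/8418) / (1.2/12.8) = -0.94274…

-0.943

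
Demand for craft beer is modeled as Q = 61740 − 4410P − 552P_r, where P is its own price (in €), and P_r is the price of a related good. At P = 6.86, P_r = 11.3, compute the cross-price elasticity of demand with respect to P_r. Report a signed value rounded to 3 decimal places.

-0.247

At the given values, Q = 61740 − 4410(6.86) − 552(11.3) = 25249.8.
∂Q/∂P_r = -552.
E = (-552) × (11.3/25249.8) = -0.24703…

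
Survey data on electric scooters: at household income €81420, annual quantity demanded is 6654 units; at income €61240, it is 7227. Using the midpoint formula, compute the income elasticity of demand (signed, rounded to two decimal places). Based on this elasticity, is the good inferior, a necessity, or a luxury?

%ΔQ = (7227 − 6654)/[( 6654 + 7227)/2] = 573/6940.5 = 0.082558…
%ΔIncome = (61240 − 81420)/[( 81420 + 61240)/2] = -20180/71330 = -0.282910…
E_income = (573/6940.5) / (-20180/71330) = -0.2918…
E_income < 0 ⇒ inferior good.

-0.29; inferior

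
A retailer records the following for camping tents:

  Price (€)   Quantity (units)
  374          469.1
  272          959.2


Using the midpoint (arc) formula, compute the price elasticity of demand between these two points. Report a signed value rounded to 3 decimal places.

-2.173

%ΔQ = (959.2 − 469.1) / [(469.1 + 959.2)/2] = 490.1/714.15 = 0.686270…
%ΔP = (272 − 374) / [(374 + 272)/2] = -102/323 = -0.315789…
Arc Ed = %ΔQ / %ΔP = (490.1/714.15) / (-102/323) = -2.17318…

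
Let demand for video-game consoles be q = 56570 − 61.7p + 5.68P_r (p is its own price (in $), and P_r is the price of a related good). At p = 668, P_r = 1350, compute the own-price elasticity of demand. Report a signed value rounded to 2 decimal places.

-1.79

At the given values, q = 56570 − 61.7(668) + 5.68(1350) = 23022.4.
∂q/∂p = −61.7.
E = (-61.7) × (668/23022.4) = -1.7902…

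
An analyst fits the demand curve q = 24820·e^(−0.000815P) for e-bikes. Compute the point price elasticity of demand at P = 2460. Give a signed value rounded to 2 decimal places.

-2.00

dq/dP = −0.000815·q = -2.72422. At P = 2460, q = 3342.6.
Ed = (dq/dP)·(P/q) = (-2.72422) × (2460/3342.6) = -2.0049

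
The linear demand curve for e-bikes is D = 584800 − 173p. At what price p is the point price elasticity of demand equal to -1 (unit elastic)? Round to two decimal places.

1690.17

Ed = −173p/(584800 − 173p). Set this equal to -1:
173p = 1·(584800 − 173p) ⇒ 173p(1 + 1) = 1·584800
p = 1·584800 / (173·2) = 1690.1734…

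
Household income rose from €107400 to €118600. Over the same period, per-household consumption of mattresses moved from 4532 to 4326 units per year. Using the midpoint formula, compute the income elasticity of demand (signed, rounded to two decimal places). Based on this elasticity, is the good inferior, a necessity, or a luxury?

%ΔQ = (4326 − 4532)/[( 4532 + 4326)/2] = -206/4429 = -0.046511…
%ΔIncome = (118600 − 107400)/[( 107400 + 118600)/2] = 11200/113000 = 0.099115…
E_income = (-206/4429) / (11200/113000) = -0.4692…
E_income < 0 ⇒ inferior good.

-0.47; inferior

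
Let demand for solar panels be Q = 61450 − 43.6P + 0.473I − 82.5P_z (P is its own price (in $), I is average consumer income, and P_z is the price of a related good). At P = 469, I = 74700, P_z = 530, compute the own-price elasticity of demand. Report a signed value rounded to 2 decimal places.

At the given values, Q = 61450 − 43.6(469) + 0.473(74700) − 82.5(530) = 32609.7.
∂Q/∂P = −43.6.
E = (-43.6) × (469/32609.7) = -0.6270…

-0.63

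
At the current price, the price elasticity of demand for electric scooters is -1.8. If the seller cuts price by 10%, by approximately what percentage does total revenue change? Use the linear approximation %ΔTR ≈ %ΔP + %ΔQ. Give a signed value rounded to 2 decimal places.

%ΔQ ≈ Ed × %ΔP = (-1.8) × (-10%) = +18.0000%
%ΔTR ≈ %ΔP + %ΔQ = (-10%) + (+18.0000%) = +8.0000%

+8.00%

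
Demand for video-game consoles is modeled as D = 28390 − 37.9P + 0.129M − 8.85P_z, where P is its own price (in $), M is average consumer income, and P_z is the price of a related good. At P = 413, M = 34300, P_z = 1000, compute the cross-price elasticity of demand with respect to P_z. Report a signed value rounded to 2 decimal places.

-1.06

At the given values, D = 28390 − 37.9(413) + 0.129(34300) − 8.85(1000) = 8312.
∂D/∂P_z = -8.85.
E = (-8.85) × (1000/8312) = -1.0647…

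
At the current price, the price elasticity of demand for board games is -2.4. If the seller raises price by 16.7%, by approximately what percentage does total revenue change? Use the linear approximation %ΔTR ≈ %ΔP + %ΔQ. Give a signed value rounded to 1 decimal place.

%ΔQ ≈ Ed × %ΔP = (-2.4) × (+16.7%) = -40.0800%
%ΔTR ≈ %ΔP + %ΔQ = (+16.7%) + (-40.0800%) = -23.3800%

-23.4%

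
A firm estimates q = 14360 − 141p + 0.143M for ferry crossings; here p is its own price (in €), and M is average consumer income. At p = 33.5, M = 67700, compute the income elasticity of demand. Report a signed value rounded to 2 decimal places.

At the given values, q = 14360 − 141(33.5) + 0.143(67700) = 19317.6.
∂q/∂M = 0.143.
E = (0.143) × (67700/19317.6) = 0.5011…

0.50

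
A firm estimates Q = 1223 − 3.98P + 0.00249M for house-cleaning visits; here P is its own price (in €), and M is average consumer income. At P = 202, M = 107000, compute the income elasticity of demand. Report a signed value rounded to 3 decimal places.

0.389

At the given values, Q = 1223 − 3.98(202) + 0.00249(107000) = 685.47.
∂Q/∂M = 0.00249.
E = (0.00249) × (107000/685.47) = 0.38868…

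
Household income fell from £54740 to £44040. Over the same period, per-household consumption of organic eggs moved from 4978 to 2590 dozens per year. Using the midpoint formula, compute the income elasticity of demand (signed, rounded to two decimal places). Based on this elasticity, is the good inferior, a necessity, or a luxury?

2.91; luxury

%ΔQ = (2590 − 4978)/[( 4978 + 2590)/2] = -2388/3784 = -0.631078…
%ΔIncome = (44040 − 54740)/[( 54740 + 44040)/2] = -10700/49390 = -0.216643…
E_income = (-2388/3784) / (-10700/49390) = 2.9129…
E_income > 1 ⇒ normal good, luxury.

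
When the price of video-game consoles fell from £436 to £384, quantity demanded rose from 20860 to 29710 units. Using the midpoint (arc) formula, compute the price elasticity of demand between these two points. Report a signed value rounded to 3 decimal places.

%ΔQ = (29710 − 20860) / [(20860 + 29710)/2] = 8850/25285 = 0.350009…
%ΔP = (384 − 436) / [(436 + 384)/2] = -52/410 = -0.126829…
Arc Ed = %ΔQ / %ΔP = (8850/25285) / (-52/410) = -2.75969…

-2.760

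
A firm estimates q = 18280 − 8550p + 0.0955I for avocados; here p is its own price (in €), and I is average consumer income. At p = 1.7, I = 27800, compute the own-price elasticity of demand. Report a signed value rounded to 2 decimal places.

At the given values, q = 18280 − 8550(1.7) + 0.0955(27800) = 6399.9.
∂q/∂p = −8550.
E = (-8550) × (1.7/6399.9) = -2.2711…

-2.27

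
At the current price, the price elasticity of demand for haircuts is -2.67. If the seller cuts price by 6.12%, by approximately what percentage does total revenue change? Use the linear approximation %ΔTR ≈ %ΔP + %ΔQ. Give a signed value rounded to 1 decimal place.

+10.2%

%ΔQ ≈ Ed × %ΔP = (-2.67) × (-6.12%) = +16.3404%
%ΔTR ≈ %ΔP + %ΔQ = (-6.12%) + (+16.3404%) = +10.2204%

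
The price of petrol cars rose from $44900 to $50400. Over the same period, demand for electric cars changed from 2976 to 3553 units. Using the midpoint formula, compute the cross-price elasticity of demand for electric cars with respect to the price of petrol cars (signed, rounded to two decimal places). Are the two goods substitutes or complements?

1.53; substitutes

%ΔQ_{electric cars} = (3553 − 2976)/avg = 577/3264.5 = 0.176749…
%ΔP_{petrol cars} = (50400 − 44900)/avg = 5500/47650 = 0.115424…
E_cross = (577/3264.5) / (5500/47650) = 1.5312…
E_cross > 0 ⇒ the goods are substitutes.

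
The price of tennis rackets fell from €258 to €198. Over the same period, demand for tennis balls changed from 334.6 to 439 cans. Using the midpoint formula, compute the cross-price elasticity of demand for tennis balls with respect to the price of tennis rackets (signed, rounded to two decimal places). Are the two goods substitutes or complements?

%ΔQ_{tennis balls} = (439 − 334.6)/avg = 104.4/386.8 = 0.269906…
%ΔP_{tennis rackets} = (198 − 258)/avg = -60/228 = -0.263157…
E_cross = (104.4/386.8) / (-60/228) = -1.0256…
E_cross < 0 ⇒ the goods are complements.

-1.03; complements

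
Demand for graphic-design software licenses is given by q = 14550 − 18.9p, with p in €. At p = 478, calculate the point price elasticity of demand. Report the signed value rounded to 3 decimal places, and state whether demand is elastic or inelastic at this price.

dq/dp = −18.9. At p = 478, q = 14550 − 18.9(478) = 5515.8.
Ed = (dq/dp)·(p/q) = −18.9 × (478/5515.8) = -1.63787…
|Ed| = 1.638 > 1, so demand is elastic.

-1.638; elastic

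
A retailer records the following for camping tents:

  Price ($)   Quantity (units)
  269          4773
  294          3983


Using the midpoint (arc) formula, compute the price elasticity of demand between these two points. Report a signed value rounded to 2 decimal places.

-2.03

%ΔQ = (3983 − 4773) / [(4773 + 3983)/2] = -790/4378 = -0.180447…
%ΔP = (294 − 269) / [(269 + 294)/2] = 25/281.5 = 0.088809…
Arc Ed = %ΔQ / %ΔP = (-790/4378) / (25/281.5) = -2.0318…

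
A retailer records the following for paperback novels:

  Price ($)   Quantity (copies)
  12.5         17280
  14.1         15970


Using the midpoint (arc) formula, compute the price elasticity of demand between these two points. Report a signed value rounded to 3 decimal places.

-0.655

%ΔQ = (15970 − 17280) / [(17280 + 15970)/2] = -1310/16625 = -0.078796…
%ΔP = (14.1 − 12.5) / [(12.5 + 14.1)/2] = 1.6/13.3 = 0.120300…
Arc Ed = %ΔQ / %ΔP = (-1310/16625) / (1.6/13.3) = -0.655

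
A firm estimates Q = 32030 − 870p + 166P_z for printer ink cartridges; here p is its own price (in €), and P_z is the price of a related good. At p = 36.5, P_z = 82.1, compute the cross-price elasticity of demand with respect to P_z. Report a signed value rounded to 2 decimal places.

0.98

At the given values, Q = 32030 − 870(36.5) + 166(82.1) = 13903.6.
∂Q/∂P_z = 166.
E = (166) × (82.1/13903.6) = 0.9802…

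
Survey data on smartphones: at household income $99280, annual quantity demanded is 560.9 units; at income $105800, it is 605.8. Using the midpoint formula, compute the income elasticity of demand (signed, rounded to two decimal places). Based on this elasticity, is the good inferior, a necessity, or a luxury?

%ΔQ = (605.8 − 560.9)/[( 560.9 + 605.8)/2] = 44.9/583.35 = 0.076969…
%ΔIncome = (105800 − 99280)/[( 99280 + 105800)/2] = 6520/102540 = 0.063584…
E_income = (44.9/583.35) / (6520/102540) = 1.2104…
E_income > 1 ⇒ normal good, luxury.

1.21; luxury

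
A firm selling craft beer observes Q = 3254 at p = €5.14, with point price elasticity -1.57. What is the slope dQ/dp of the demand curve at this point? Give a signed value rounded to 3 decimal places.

-993.926

Ed = (dQ/dp)·(p/Q) ⇒ dQ/dp = Ed·Q/p = (-1.57)·3254/5.14 = -993.92607…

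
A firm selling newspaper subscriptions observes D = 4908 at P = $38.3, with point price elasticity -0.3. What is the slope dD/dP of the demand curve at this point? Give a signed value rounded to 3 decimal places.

-38.444

Ed = (dD/dP)·(P/D) ⇒ dD/dP = Ed·D/P = (-0.3)·4908/38.3 = -38.44386…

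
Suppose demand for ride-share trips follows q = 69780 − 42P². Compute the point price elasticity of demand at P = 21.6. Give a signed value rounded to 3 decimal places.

dq/dP = −2·42·P = -1814.4. At P = 21.6, q = 50184.48.
Ed = (dq/dP)·(P/q) = (-1814.4) × (21.6/50184.48) = -0.78093…

-0.781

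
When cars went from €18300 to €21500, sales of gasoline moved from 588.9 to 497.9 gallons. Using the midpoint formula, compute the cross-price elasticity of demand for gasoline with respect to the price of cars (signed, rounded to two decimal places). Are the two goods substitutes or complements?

-1.04; complements

%ΔQ_{gasoline} = (497.9 − 588.9)/avg = -91/543.4 = -0.167464…
%ΔP_{cars} = (21500 − 18300)/avg = 3200/19900 = 0.160804…
E_cross = (-91/543.4) / (3200/19900) = -1.0414…
E_cross < 0 ⇒ the goods are complements.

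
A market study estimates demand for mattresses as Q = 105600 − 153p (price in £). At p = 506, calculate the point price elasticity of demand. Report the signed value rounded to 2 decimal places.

dQ/dp = −153. At p = 506, Q = 105600 − 153(506) = 28182.
Ed = (dQ/dp)·(p/Q) = −153 × (506/28182) = -2.7470…

-2.75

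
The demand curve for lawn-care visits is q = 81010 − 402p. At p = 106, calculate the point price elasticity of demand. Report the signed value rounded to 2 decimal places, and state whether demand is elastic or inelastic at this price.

-1.11; elastic

dq/dp = −402. At p = 106, q = 81010 − 402(106) = 38398.
Ed = (dq/dp)·(p/q) = −402 × (106/38398) = -1.1097…
|Ed| = 1.11 > 1, so demand is elastic.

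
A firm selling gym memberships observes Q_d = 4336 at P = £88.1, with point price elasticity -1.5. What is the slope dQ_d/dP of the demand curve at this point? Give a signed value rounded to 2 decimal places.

-73.83

Ed = (dQ_d/dP)·(P/Q_d) ⇒ dQ_d/dP = Ed·Q_d/P = (-1.5)·4336/88.1 = -73.8251…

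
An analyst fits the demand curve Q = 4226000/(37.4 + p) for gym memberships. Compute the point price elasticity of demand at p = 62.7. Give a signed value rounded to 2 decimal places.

-0.63

dQ/dp = −4226000/(37.4 + p)² = -421.756. At p = 62.7, Q = 42217.8.
Ed = (dQ/dp)·(p/Q) = (-421.756) × (62.7/42217.8) = -0.6263…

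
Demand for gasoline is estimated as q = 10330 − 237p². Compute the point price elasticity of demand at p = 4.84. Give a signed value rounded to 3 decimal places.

dq/dp = −2·237·p = -2294.16. At p = 4.84, q = 4778.1328.
Ed = (dq/dp)·(p/q) = (-2294.16) × (4.84/4778.1328) = -2.32386…

-2.324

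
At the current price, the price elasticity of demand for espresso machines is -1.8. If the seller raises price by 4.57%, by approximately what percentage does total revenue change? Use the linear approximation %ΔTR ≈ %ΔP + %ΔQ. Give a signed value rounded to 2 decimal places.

-3.66%

%ΔQ ≈ Ed × %ΔP = (-1.8) × (+4.57%) = -8.2260%
%ΔTR ≈ %ΔP + %ΔQ = (+4.57%) + (-8.2260%) = -3.6560%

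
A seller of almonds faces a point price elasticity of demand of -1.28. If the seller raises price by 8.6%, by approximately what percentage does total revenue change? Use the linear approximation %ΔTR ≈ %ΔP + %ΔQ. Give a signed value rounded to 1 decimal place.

%ΔQ ≈ Ed × %ΔP = (-1.28) × (+8.6%) = -11.0080%
%ΔTR ≈ %ΔP + %ΔQ = (+8.6%) + (-11.0080%) = -2.4080%

-2.4%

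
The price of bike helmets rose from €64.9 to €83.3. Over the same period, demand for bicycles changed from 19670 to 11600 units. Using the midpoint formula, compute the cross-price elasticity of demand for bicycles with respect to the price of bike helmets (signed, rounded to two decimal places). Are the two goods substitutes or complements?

-2.08; complements

%ΔQ_{bicycles} = (11600 − 19670)/avg = -8070/15635 = -0.516149…
%ΔP_{bike helmets} = (83.3 − 64.9)/avg = 18.4/74.1 = 0.248313…
E_cross = (-8070/15635) / (18.4/74.1) = -2.0786…
E_cross < 0 ⇒ the goods are complements.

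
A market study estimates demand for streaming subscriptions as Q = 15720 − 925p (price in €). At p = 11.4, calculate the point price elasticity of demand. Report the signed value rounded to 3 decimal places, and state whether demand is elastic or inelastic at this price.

dQ/dp = −925. At p = 11.4, Q = 15720 − 925(11.4) = 5175.
Ed = (dQ/dp)·(p/Q) = −925 × (11.4/5175) = -2.03768…
|Ed| = 2.038 > 1, so demand is elastic.

-2.038; elastic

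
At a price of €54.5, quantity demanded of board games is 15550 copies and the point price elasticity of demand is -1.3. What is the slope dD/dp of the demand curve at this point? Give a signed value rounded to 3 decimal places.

Ed = (dD/dp)·(p/D) ⇒ dD/dp = Ed·D/p = (-1.3)·15550/54.5 = -370.91743…

-370.917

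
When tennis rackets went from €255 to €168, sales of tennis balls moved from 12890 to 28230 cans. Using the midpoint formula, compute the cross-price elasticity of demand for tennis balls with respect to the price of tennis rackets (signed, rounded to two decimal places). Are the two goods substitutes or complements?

%ΔQ_{tennis balls} = (28230 − 12890)/avg = 15340/20560 = 0.746108…
%ΔP_{tennis rackets} = (168 − 255)/avg = -87/211.5 = -0.411347…
E_cross = (15340/20560) / (-87/211.5) = -1.8138…
E_cross < 0 ⇒ the goods are complements.

-1.81; complements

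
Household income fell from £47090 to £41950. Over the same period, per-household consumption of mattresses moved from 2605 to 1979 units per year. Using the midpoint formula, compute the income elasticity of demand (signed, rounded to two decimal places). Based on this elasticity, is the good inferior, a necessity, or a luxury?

2.37; luxury

%ΔQ = (1979 − 2605)/[( 2605 + 1979)/2] = -626/2292 = -0.273123…
%ΔIncome = (41950 − 47090)/[( 47090 + 41950)/2] = -5140/44520 = -0.115453…
E_income = (-626/2292) / (-5140/44520) = 2.3656…
E_income > 1 ⇒ normal good, luxury.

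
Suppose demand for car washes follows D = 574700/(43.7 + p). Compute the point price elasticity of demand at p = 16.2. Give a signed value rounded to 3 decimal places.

-0.270

dD/dp = −574700/(43.7 + p)² = -160.172. At p = 16.2, D = 9594.32.
Ed = (dD/dp)·(p/D) = (-160.172) × (16.2/9594.32) = -0.27045…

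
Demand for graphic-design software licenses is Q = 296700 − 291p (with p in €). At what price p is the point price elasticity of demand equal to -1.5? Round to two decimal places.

611.75

Ed = −291p/(296700 − 291p). Set this equal to -1.5:
291p = 1.5·(296700 − 291p) ⇒ 291p(1 + 1.5) = 1.5·296700
p = 1.5·296700 / (291·2.5) = 611.7525…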